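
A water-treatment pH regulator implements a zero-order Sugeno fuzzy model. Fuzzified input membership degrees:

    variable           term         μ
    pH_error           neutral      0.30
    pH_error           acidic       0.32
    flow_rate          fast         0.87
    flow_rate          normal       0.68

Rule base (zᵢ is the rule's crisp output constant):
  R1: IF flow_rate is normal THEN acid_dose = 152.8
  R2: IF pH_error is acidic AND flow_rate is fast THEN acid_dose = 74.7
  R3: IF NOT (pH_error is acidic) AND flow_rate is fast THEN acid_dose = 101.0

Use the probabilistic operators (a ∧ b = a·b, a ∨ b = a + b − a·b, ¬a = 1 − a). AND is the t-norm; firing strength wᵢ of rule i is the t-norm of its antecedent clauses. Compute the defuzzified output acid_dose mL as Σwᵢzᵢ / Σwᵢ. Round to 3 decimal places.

R1 (z=152.8): normal=0.68 → w = 0.6800
R2 (z=74.7): acidic=0.32, fast=0.87; AND[a·b] → w = 0.2784
R3 (z=101.0): ¬acidic=1−0.32=0.68, fast=0.87; AND[a·b] → w = 0.5916
Weighted average = (0.6800·152.8 + 0.2784·74.7 + 0.5916·101.0) / (0.6800 + 0.2784 + 0.5916)
  = 184.4521 / 1.5500 = 119.001

119.001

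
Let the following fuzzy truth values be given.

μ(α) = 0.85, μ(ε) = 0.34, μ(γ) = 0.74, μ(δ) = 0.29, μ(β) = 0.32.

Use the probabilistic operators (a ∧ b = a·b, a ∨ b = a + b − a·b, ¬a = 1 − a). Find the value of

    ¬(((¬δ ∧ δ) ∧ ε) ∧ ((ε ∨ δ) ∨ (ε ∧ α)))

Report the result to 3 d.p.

¬δ = 1 − 0.2900 = 0.7100
¬δ ∧ δ = a·b on (0.7100, 0.2900) = 0.2059
(¬δ ∧ δ) ∧ ε = a·b on (0.2059, 0.3400) = 0.0700
ε ∨ δ = a + b − a·b on (0.3400, 0.2900) = 0.5314
ε ∧ α = a·b on (0.3400, 0.8500) = 0.2890
(ε ∨ δ) ∨ (ε ∧ α) = a + b − a·b on (0.5314, 0.2890) = 0.6668
((¬δ ∧ δ) ∧ ε) ∧ ((ε ∨ δ) ∨ (ε ∧ α)) = a·b on (0.0700, 0.6668) = 0.0467
¬(((¬δ ∧ δ) ∧ ε) ∧ ((ε ∨ δ) ∨ (ε ∧ α))) = 1 − 0.0467 = 0.9533

0.953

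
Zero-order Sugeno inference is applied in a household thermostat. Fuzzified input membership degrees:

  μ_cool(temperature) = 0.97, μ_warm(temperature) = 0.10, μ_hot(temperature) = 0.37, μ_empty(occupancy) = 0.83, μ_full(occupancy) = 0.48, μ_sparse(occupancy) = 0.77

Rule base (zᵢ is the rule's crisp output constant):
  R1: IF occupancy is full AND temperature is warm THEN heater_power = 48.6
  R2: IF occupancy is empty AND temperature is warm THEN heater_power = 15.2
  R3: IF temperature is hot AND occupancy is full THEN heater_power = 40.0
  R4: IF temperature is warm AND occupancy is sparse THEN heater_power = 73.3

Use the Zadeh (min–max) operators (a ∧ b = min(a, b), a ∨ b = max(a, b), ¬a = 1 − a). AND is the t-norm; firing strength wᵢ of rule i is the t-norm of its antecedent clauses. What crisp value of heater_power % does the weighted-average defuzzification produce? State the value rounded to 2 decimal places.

R1 (z=48.6): full=0.48, warm=0.10; AND[min(a, b)] → w = 0.10
R2 (z=15.2): empty=0.83, warm=0.10; AND[min(a, b)] → w = 0.10
R3 (z=40.0): hot=0.37, full=0.48; AND[min(a, b)] → w = 0.37
R4 (z=73.3): warm=0.10, sparse=0.77; AND[min(a, b)] → w = 0.10
Weighted average = (0.10·48.6 + 0.10·15.2 + 0.37·40.0 + 0.10·73.3) / (0.10 + 0.10 + 0.37 + 0.10)
  = 28.5100 / 0.6700 = 42.55

42.55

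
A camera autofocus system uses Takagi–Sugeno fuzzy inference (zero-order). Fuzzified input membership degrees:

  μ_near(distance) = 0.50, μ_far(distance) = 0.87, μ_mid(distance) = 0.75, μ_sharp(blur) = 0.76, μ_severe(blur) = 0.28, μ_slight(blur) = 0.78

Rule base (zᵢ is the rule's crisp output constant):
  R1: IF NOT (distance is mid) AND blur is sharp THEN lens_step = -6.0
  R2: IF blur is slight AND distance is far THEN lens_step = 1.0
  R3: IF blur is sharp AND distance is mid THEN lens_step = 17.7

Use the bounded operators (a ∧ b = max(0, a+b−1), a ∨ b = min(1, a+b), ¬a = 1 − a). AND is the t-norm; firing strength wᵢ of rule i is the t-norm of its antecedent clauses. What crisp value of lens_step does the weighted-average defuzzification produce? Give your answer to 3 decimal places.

R1 (z=-6.0): ¬mid=1−0.75=0.25, sharp=0.76; AND[max(0, a+b−1)] → w = 0.01
R2 (z=1.0): slight=0.78, far=0.87; AND[max(0, a+b−1)] → w = 0.65
R3 (z=17.7): sharp=0.76, mid=0.75; AND[max(0, a+b−1)] → w = 0.51
Weighted average = (0.01·-6.0 + 0.65·1.0 + 0.51·17.7) / (0.01 + 0.65 + 0.51)
  = 9.6170 / 1.1700 = 8.220

8.220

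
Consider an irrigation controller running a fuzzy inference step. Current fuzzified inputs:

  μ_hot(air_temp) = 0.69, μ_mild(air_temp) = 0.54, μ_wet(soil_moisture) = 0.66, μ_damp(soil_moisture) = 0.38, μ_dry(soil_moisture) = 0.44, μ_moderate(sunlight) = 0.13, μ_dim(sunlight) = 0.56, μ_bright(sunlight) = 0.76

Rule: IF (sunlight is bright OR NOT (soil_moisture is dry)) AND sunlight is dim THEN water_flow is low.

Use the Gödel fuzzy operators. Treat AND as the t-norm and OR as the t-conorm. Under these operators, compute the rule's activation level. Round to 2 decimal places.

firing strength: (bright=0.76 OR ¬dry=1−0.44=0.56) = 0.76; AND[min(a, b)] with dim=0.56 → w = 0.56

0.56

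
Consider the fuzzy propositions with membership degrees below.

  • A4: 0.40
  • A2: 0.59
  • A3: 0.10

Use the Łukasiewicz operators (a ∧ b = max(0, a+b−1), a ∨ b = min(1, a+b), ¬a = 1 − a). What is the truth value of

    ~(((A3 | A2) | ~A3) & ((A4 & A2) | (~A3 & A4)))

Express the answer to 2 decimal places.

0.70

A3 | A2 = min(1, a+b) on (0.10, 0.59) = 0.69
~A3 = 1 − 0.10 = 0.90
(A3 | A2) | ~A3 = min(1, a+b) on (0.69, 0.90) = 1.00
A4 & A2 = max(0, a+b−1) on (0.40, 0.59) = 0.00
~A3 = 1 − 0.10 = 0.90
~A3 & A4 = max(0, a+b−1) on (0.90, 0.40) = 0.30
(A4 & A2) | (~A3 & A4) = min(1, a+b) on (0.00, 0.30) = 0.30
((A3 | A2) | ~A3) & ((A4 & A2) | (~A3 & A4)) = max(0, a+b−1) on (1.00, 0.30) = 0.30
~(((A3 | A2) | ~A3) & ((A4 & A2) | (~A3 & A4))) = 1 − 0.30 = 0.70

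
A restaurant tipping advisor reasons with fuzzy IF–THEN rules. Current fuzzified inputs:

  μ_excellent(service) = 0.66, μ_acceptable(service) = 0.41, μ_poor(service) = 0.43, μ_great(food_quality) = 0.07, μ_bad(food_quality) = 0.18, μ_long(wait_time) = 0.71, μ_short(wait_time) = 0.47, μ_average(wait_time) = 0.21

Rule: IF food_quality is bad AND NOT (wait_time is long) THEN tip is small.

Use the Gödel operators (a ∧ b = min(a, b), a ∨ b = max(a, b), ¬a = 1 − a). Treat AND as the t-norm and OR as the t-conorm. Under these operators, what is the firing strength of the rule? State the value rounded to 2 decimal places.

firing strength: bad=0.18, ¬long=1−0.71=0.29; AND[min(a, b)] → w = 0.18

0.18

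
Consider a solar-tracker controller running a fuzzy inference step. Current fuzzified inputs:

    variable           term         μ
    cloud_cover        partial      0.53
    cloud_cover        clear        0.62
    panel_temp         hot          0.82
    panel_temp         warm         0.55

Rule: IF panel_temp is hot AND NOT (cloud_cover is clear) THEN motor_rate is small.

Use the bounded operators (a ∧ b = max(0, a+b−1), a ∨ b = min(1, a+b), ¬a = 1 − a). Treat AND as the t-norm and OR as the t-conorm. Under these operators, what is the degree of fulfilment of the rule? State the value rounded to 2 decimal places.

0.20

firing strength: hot=0.82, ¬clear=1−0.62=0.38; AND[max(0, a+b−1)] → w = 0.20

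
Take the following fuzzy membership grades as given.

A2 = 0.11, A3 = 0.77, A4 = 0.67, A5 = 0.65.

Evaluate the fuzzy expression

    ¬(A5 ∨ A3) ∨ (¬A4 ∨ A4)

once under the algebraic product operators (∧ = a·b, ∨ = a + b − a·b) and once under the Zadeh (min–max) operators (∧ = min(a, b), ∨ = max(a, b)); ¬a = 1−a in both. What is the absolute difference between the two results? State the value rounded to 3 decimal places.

Under algebraic product:
  A5 ∨ A3 = a + b − a·b on (0.6500, 0.7700) = 0.9195
  ¬(A5 ∨ A3) = 1 − 0.9195 = 0.0805
  ¬A4 = 1 − 0.6700 = 0.3300
  ¬A4 ∨ A4 = a + b − a·b on (0.3300, 0.6700) = 0.7789
  ¬(A5 ∨ A3) ∨ (¬A4 ∨ A4) = a + b − a·b on (0.0805, 0.7789) = 0.7967
  → value = 0.7967
Under Zadeh (min–max):
  A5 ∨ A3 = max(a, b) on (0.65, 0.77) = 0.77
  ¬(A5 ∨ A3) = 1 − 0.77 = 0.23
  ¬A4 = 1 − 0.67 = 0.33
  ¬A4 ∨ A4 = max(a, b) on (0.33, 0.67) = 0.67
  ¬(A5 ∨ A3) ∨ (¬A4 ∨ A4) = max(a, b) on (0.23, 0.67) = 0.67
  → value = 0.6700
|0.7967 − 0.6700| = 0.127

0.127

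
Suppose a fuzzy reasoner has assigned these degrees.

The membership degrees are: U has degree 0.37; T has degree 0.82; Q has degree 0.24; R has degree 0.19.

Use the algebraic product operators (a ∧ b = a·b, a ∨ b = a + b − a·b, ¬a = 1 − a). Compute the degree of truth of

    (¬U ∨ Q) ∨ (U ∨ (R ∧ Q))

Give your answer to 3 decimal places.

0.831

¬U = 1 − 0.3700 = 0.6300
¬U ∨ Q = a + b − a·b on (0.6300, 0.2400) = 0.7188
R ∧ Q = a·b on (0.1900, 0.2400) = 0.0456
U ∨ (R ∧ Q) = a + b − a·b on (0.3700, 0.0456) = 0.3987
(¬U ∨ Q) ∨ (U ∨ (R ∧ Q)) = a + b − a·b on (0.7188, 0.3987) = 0.8309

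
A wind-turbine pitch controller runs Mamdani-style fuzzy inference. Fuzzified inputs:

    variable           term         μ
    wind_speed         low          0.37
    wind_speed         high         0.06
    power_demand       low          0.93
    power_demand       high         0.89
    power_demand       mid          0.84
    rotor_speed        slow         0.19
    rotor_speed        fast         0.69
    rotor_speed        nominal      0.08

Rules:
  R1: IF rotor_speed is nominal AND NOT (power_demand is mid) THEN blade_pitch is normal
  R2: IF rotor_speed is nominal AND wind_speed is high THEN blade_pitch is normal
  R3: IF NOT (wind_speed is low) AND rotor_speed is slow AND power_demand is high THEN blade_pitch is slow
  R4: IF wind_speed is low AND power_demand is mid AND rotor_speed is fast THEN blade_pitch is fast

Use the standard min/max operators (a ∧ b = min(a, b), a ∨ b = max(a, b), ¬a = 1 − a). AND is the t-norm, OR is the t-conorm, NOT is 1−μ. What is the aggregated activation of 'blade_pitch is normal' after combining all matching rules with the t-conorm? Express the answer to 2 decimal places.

R1: nominal=0.08, ¬mid=1−0.84=0.16; AND[min(a, b)] → w = 0.08
R2: nominal=0.08, high=0.06; AND[min(a, b)] → w = 0.06
R3: ¬low=1−0.37=0.63, slow=0.19, high=0.89; AND[min(a, b)] → w = 0.19
R4: low=0.37, mid=0.84, fast=0.69; AND[min(a, b)] → w = 0.37
Rules with consequent 'normal': {R1, R2} → strengths 0.08, 0.06
Aggregate via t-conorm [max(a, b)]: 0.08

0.08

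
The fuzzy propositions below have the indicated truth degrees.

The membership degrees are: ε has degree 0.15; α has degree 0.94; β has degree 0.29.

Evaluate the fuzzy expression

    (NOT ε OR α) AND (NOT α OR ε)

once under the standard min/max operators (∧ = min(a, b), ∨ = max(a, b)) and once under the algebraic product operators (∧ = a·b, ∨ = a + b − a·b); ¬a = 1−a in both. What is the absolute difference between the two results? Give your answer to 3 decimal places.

Under standard min/max:
  NOT ε = 1 − 0.15 = 0.85
  NOT ε OR α = max(a, b) on (0.85, 0.94) = 0.94
  NOT α = 1 − 0.94 = 0.06
  NOT α OR ε = max(a, b) on (0.06, 0.15) = 0.15
  (NOT ε OR α) AND (NOT α OR ε) = min(a, b) on (0.94, 0.15) = 0.15
  → value = 0.1500
Under algebraic product:
  NOT ε = 1 − 0.1500 = 0.8500
  NOT ε OR α = a + b − a·b on (0.8500, 0.9400) = 0.9910
  NOT α = 1 − 0.9400 = 0.0600
  NOT α OR ε = a + b − a·b on (0.0600, 0.1500) = 0.2010
  (NOT ε OR α) AND (NOT α OR ε) = a·b on (0.9910, 0.2010) = 0.1992
  → value = 0.1992
|0.1500 − 0.1992| = 0.049

0.049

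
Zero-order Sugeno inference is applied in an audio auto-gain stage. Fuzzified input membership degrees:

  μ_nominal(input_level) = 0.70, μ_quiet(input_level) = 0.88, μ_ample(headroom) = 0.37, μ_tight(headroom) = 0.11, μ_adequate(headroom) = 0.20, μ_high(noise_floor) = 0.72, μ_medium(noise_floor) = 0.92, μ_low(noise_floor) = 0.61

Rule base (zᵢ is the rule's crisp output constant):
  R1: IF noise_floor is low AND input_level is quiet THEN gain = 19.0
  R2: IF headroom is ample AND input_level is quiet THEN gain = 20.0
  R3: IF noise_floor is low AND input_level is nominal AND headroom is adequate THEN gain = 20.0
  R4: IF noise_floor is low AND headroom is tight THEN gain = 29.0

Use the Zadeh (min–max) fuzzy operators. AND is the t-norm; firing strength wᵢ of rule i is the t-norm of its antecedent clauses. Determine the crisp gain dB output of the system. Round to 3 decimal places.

20.295

R1 (z=19.0): low=0.61, quiet=0.88; AND[min(a, b)] → w = 0.61
R2 (z=20.0): ample=0.37, quiet=0.88; AND[min(a, b)] → w = 0.37
R3 (z=20.0): low=0.61, nominal=0.70, adequate=0.20; AND[min(a, b)] → w = 0.20
R4 (z=29.0): low=0.61, tight=0.11; AND[min(a, b)] → w = 0.11
Weighted average = (0.61·19.0 + 0.37·20.0 + 0.20·20.0 + 0.11·29.0) / (0.61 + 0.37 + 0.20 + 0.11)
  = 26.1800 / 1.2900 = 20.295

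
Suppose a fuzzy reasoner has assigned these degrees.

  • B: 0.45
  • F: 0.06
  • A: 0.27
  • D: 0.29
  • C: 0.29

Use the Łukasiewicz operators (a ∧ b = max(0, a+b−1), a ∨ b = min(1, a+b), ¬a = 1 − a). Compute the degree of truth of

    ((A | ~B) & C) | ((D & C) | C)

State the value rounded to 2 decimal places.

~B = 1 − 0.45 = 0.55
A | ~B = min(1, a+b) on (0.27, 0.55) = 0.82
(A | ~B) & C = max(0, a+b−1) on (0.82, 0.29) = 0.11
D & C = max(0, a+b−1) on (0.29, 0.29) = 0.00
(D & C) | C = min(1, a+b) on (0.00, 0.29) = 0.29
((A | ~B) & C) | ((D & C) | C) = min(1, a+b) on (0.11, 0.29) = 0.40

0.40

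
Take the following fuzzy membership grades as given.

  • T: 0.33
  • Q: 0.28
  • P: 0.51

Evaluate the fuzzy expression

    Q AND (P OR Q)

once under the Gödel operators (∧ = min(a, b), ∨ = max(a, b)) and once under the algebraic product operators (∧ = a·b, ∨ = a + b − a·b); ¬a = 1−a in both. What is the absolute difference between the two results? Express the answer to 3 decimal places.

Under Gödel:
  P OR Q = max(a, b) on (0.51, 0.28) = 0.51
  Q AND (P OR Q) = min(a, b) on (0.28, 0.51) = 0.28
  → value = 0.2800
Under algebraic product:
  P OR Q = a + b − a·b on (0.5100, 0.2800) = 0.6472
  Q AND (P OR Q) = a·b on (0.2800, 0.6472) = 0.1812
  → value = 0.1812
|0.2800 − 0.1812| = 0.099

0.099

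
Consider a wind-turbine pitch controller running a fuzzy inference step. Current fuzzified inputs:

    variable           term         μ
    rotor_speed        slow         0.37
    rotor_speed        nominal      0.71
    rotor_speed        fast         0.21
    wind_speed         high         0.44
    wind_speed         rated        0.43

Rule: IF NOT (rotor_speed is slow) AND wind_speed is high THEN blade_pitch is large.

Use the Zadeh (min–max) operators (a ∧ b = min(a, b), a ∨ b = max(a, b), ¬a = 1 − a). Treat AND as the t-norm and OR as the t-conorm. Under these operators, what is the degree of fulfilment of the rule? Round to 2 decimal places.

0.44

firing strength: ¬slow=1−0.37=0.63, high=0.44; AND[min(a, b)] → w = 0.44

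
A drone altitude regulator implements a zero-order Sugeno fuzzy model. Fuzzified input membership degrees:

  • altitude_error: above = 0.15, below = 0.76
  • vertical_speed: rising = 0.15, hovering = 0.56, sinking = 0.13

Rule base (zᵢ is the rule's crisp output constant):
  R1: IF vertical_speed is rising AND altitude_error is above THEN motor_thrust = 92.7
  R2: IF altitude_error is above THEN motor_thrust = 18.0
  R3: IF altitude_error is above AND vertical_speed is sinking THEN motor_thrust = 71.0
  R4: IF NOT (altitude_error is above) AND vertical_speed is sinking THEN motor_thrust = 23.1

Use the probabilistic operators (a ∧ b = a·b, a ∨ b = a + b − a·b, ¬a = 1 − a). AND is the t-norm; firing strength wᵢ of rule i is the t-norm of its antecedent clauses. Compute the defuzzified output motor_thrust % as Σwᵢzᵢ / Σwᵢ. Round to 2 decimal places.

R1 (z=92.7): rising=0.15, above=0.15; AND[a·b] → w = 0.0225
R2 (z=18.0): above=0.15 → w = 0.1500
R3 (z=71.0): above=0.15, sinking=0.13; AND[a·b] → w = 0.0195
R4 (z=23.1): ¬above=1−0.15=0.85, sinking=0.13; AND[a·b] → w = 0.1105
Weighted average = (0.0225·92.7 + 0.1500·18.0 + 0.0195·71.0 + 0.1105·23.1) / (0.0225 + 0.1500 + 0.0195 + 0.1105)
  = 8.7228 / 0.3025 = 28.84

28.84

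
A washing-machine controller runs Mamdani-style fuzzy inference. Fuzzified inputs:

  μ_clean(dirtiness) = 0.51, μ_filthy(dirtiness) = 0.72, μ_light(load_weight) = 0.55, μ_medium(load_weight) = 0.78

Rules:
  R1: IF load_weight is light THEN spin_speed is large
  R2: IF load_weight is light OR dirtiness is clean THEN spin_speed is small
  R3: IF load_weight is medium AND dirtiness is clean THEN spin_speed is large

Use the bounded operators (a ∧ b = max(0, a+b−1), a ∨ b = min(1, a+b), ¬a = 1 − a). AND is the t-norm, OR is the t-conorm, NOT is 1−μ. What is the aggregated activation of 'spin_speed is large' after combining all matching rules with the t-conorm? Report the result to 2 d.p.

0.84

R1: light=0.55 → w = 0.55
R2: light=0.55, clean=0.51; OR[min(1, a+b)] → w = 1.00
R3: medium=0.78, clean=0.51; AND[max(0, a+b−1)] → w = 0.29
Rules with consequent 'large': {R1, R3} → strengths 0.55, 0.29
Aggregate via t-conorm [min(1, a+b)]: 0.84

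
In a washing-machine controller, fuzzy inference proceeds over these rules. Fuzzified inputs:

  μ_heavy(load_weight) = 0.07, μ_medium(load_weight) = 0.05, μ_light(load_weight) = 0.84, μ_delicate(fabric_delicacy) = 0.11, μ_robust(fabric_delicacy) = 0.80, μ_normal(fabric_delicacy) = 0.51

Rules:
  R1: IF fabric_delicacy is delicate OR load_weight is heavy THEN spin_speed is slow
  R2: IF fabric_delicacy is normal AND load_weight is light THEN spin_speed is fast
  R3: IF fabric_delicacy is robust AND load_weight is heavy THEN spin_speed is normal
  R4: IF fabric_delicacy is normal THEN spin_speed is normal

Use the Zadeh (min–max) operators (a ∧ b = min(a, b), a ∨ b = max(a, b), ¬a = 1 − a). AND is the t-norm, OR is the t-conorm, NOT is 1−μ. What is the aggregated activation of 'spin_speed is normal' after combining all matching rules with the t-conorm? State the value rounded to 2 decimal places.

R1: delicate=0.11, heavy=0.07; OR[max(a, b)] → w = 0.11
R2: normal=0.51, light=0.84; AND[min(a, b)] → w = 0.51
R3: robust=0.80, heavy=0.07; AND[min(a, b)] → w = 0.07
R4: normal=0.51 → w = 0.51
Rules with consequent 'normal': {R3, R4} → strengths 0.07, 0.51
Aggregate via t-conorm [max(a, b)]: 0.51

0.51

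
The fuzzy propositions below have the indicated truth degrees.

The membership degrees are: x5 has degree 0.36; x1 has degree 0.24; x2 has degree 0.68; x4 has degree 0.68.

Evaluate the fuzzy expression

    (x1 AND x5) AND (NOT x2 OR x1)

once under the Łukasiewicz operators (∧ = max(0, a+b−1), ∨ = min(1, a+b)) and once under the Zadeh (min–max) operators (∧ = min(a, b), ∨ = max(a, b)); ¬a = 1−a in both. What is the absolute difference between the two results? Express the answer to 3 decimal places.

0.240

Under Łukasiewicz:
  x1 AND x5 = max(0, a+b−1) on (0.24, 0.36) = 0.00
  NOT x2 = 1 − 0.68 = 0.32
  NOT x2 OR x1 = min(1, a+b) on (0.32, 0.24) = 0.56
  (x1 AND x5) AND (NOT x2 OR x1) = max(0, a+b−1) on (0.00, 0.56) = 0.00
  → value = 0.0000
Under Zadeh (min–max):
  x1 AND x5 = min(a, b) on (0.24, 0.36) = 0.24
  NOT x2 = 1 − 0.68 = 0.32
  NOT x2 OR x1 = max(a, b) on (0.32, 0.24) = 0.32
  (x1 AND x5) AND (NOT x2 OR x1) = min(a, b) on (0.24, 0.32) = 0.24
  → value = 0.2400
|0.0000 − 0.2400| = 0.240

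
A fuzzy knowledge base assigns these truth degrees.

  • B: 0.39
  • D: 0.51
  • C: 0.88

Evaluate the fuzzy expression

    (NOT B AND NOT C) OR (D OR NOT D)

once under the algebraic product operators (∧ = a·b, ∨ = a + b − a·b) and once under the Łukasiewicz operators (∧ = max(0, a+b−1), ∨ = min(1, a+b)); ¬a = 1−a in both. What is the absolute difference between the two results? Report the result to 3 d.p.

0.232

Under algebraic product:
  NOT B = 1 − 0.3900 = 0.6100
  NOT C = 1 − 0.8800 = 0.1200
  NOT B AND NOT C = a·b on (0.6100, 0.1200) = 0.0732
  NOT D = 1 − 0.5100 = 0.4900
  D OR NOT D = a + b − a·b on (0.5100, 0.4900) = 0.7501
  (NOT B AND NOT C) OR (D OR NOT D) = a + b − a·b on (0.0732, 0.7501) = 0.7684
  → value = 0.7684
Under Łukasiewicz:
  NOT B = 1 − 0.39 = 0.61
  NOT C = 1 − 0.88 = 0.12
  NOT B AND NOT C = max(0, a+b−1) on (0.61, 0.12) = 0.00
  NOT D = 1 − 0.51 = 0.49
  D OR NOT D = min(1, a+b) on (0.51, 0.49) = 1.00
  (NOT B AND NOT C) OR (D OR NOT D) = min(1, a+b) on (0.00, 1.00) = 1.00
  → value = 1.0000
|0.7684 − 1.0000| = 0.232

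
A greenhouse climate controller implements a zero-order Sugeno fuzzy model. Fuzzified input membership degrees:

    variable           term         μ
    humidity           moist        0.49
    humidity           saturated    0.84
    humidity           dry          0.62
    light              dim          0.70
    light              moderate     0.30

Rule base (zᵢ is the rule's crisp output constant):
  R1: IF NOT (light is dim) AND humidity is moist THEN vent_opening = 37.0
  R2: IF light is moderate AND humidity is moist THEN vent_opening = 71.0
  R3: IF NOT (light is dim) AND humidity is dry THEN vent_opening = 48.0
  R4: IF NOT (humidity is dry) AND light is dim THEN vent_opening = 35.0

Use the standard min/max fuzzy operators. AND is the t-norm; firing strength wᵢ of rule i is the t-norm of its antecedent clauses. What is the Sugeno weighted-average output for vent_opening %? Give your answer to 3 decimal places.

46.953

R1 (z=37.0): ¬dim=1−0.70=0.30, moist=0.49; AND[min(a, b)] → w = 0.30
R2 (z=71.0): moderate=0.30, moist=0.49; AND[min(a, b)] → w = 0.30
R3 (z=48.0): ¬dim=1−0.70=0.30, dry=0.62; AND[min(a, b)] → w = 0.30
R4 (z=35.0): ¬dry=1−0.62=0.38, dim=0.70; AND[min(a, b)] → w = 0.38
Weighted average = (0.30·37.0 + 0.30·71.0 + 0.30·48.0 + 0.38·35.0) / (0.30 + 0.30 + 0.30 + 0.38)
  = 60.1000 / 1.2800 = 46.953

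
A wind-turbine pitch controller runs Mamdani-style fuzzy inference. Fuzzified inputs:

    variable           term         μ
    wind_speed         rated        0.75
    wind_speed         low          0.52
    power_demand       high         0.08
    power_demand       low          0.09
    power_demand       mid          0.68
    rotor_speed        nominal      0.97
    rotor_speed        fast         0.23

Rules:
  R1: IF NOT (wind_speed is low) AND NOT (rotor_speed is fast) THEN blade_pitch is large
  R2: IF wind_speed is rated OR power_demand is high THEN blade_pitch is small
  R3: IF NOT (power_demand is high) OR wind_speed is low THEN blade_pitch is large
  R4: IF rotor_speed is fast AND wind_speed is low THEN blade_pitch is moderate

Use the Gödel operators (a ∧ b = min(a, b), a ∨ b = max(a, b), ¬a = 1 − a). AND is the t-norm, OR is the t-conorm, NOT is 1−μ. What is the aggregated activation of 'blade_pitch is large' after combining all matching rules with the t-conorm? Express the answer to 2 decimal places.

0.92

R1: ¬low=1−0.52=0.48, ¬fast=1−0.23=0.77; AND[min(a, b)] → w = 0.48
R2: rated=0.75, high=0.08; OR[max(a, b)] → w = 0.75
R3: ¬high=1−0.08=0.92, low=0.52; OR[max(a, b)] → w = 0.92
R4: fast=0.23, low=0.52; AND[min(a, b)] → w = 0.23
Rules with consequent 'large': {R1, R3} → strengths 0.48, 0.92
Aggregate via t-conorm [max(a, b)]: 0.92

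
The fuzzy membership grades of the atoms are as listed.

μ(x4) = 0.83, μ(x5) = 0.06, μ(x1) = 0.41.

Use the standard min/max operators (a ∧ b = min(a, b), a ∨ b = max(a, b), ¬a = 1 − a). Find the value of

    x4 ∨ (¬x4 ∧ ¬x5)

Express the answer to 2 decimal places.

¬x4 = 1 − 0.83 = 0.17
¬x5 = 1 − 0.06 = 0.94
¬x4 ∧ ¬x5 = min(a, b) on (0.17, 0.94) = 0.17
x4 ∨ (¬x4 ∧ ¬x5) = max(a, b) on (0.83, 0.17) = 0.83

0.83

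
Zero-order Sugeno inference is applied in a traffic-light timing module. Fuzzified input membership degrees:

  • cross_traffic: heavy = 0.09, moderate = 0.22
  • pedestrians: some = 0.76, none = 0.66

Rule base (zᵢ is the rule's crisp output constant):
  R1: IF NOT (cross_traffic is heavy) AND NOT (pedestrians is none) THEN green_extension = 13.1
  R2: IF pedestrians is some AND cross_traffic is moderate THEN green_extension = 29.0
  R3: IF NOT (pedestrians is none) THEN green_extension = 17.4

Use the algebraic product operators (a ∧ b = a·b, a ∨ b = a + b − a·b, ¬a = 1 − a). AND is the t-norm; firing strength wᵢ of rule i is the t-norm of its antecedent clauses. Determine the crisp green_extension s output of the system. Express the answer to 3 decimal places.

R1 (z=13.1): ¬heavy=1−0.09=0.91, ¬none=1−0.66=0.34; AND[a·b] → w = 0.3094
R2 (z=29.0): some=0.76, moderate=0.22; AND[a·b] → w = 0.1672
R3 (z=17.4): ¬none=1−0.66=0.34 → w = 0.3400
Weighted average = (0.3094·13.1 + 0.1672·29.0 + 0.3400·17.4) / (0.3094 + 0.1672 + 0.3400)
  = 14.8179 / 0.8166 = 18.146

18.146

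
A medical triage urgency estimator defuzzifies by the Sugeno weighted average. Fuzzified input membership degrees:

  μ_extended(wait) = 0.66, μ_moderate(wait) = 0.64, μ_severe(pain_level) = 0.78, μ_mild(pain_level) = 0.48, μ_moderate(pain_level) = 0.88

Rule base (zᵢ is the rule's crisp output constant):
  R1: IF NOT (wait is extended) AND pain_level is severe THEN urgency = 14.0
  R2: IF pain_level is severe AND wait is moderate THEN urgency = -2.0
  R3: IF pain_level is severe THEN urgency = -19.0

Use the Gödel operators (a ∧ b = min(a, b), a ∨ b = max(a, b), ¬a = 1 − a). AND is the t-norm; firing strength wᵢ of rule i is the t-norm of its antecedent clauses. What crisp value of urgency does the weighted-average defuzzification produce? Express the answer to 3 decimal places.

R1 (z=14.0): ¬extended=1−0.66=0.34, severe=0.78; AND[min(a, b)] → w = 0.34
R2 (z=-2.0): severe=0.78, moderate=0.64; AND[min(a, b)] → w = 0.64
R3 (z=-19.0): severe=0.78 → w = 0.78
Weighted average = (0.34·14.0 + 0.64·-2.0 + 0.78·-19.0) / (0.34 + 0.64 + 0.78)
  = -11.3400 / 1.7600 = -6.443

-6.443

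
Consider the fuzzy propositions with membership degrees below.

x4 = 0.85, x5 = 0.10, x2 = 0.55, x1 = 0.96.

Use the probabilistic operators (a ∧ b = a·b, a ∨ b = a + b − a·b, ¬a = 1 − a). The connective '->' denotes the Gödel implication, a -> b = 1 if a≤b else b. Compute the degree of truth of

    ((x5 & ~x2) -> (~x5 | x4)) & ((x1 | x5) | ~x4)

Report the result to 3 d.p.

~x2 = 1 − 0.5500 = 0.4500
x5 & ~x2 = a·b on (0.1000, 0.4500) = 0.0450
~x5 = 1 − 0.1000 = 0.9000
~x5 | x4 = a + b − a·b on (0.9000, 0.8500) = 0.9850
(x5 & ~x2) -> (~x5 | x4)  [Gödel: 1 if a≤b else b] with a=0.0450, b=0.9850 → 1.0000
x1 | x5 = a + b − a·b on (0.9600, 0.1000) = 0.9640
~x4 = 1 − 0.8500 = 0.1500
(x1 | x5) | ~x4 = a + b − a·b on (0.9640, 0.1500) = 0.9694
((x5 & ~x2) -> (~x5 | x4)) & ((x1 | x5) | ~x4) = a·b on (1.0000, 0.9694) = 0.9694

0.969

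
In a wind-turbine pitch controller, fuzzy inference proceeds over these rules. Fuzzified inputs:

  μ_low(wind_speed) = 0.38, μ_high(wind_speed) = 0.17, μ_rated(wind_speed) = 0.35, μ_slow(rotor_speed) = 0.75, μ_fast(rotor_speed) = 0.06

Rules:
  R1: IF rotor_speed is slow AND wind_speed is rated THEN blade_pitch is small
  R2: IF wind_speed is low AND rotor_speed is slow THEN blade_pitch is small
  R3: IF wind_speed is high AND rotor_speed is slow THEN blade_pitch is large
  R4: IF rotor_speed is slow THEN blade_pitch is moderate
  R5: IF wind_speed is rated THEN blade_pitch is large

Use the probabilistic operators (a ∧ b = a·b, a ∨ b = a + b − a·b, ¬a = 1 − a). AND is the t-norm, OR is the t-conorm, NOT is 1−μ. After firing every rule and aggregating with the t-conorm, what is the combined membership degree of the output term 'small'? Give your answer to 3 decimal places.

0.473

R1: slow=0.75, rated=0.35; AND[a·b] → w = 0.2625
R2: low=0.38, slow=0.75; AND[a·b] → w = 0.2850
R3: high=0.17, slow=0.75; AND[a·b] → w = 0.1275
R4: slow=0.75 → w = 0.7500
R5: rated=0.35 → w = 0.3500
Rules with consequent 'small': {R1, R2} → strengths 0.2625, 0.2850
Aggregate via t-conorm [a + b − a·b]: 0.4727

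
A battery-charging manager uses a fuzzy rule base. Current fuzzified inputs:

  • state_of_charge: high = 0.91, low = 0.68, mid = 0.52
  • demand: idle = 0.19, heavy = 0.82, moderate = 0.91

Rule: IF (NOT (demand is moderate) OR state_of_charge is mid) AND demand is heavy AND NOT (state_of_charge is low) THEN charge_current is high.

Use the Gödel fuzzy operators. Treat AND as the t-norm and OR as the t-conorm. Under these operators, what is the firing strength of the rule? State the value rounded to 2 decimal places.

firing strength: (¬moderate=1−0.91=0.09 OR mid=0.52) = 0.52; AND[min(a, b)] with heavy=0.82, ¬low=1−0.68=0.32 → w = 0.32

0.32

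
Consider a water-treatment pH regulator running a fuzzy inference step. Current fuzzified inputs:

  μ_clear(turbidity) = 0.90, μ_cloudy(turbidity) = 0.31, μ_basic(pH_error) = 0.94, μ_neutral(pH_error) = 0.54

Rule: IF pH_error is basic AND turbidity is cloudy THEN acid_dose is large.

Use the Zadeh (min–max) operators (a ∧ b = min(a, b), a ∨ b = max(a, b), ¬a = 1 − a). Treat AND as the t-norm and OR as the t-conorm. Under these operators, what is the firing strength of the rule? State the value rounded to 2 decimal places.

firing strength: basic=0.94, cloudy=0.31; AND[min(a, b)] → w = 0.31

0.31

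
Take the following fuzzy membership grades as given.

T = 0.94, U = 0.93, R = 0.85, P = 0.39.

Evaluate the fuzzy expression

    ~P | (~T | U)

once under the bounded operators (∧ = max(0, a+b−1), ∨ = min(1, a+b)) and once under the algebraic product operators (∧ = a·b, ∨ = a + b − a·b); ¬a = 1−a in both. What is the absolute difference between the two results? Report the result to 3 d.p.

Under bounded:
  ~P = 1 − 0.39 = 0.61
  ~T = 1 − 0.94 = 0.06
  ~T | U = min(1, a+b) on (0.06, 0.93) = 0.99
  ~P | (~T | U) = min(1, a+b) on (0.61, 0.99) = 1.00
  → value = 1.0000
Under algebraic product:
  ~P = 1 − 0.3900 = 0.6100
  ~T = 1 − 0.9400 = 0.0600
  ~T | U = a + b − a·b on (0.0600, 0.9300) = 0.9342
  ~P | (~T | U) = a + b − a·b on (0.6100, 0.9342) = 0.9743
  → value = 0.9743
|1.0000 − 0.9743| = 0.026

0.026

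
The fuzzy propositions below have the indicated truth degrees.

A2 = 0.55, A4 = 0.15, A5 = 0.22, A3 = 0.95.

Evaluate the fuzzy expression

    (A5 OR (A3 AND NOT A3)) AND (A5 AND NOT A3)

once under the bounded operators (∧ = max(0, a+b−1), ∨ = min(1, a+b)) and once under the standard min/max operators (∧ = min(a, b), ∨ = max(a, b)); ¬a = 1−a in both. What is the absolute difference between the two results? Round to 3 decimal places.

0.050

Under bounded:
  NOT A3 = 1 − 0.95 = 0.05
  A3 AND NOT A3 = max(0, a+b−1) on (0.95, 0.05) = 0.00
  A5 OR (A3 AND NOT A3) = min(1, a+b) on (0.22, 0.00) = 0.22
  NOT A3 = 1 − 0.95 = 0.05
  A5 AND NOT A3 = max(0, a+b−1) on (0.22, 0.05) = 0.00
  (A5 OR (A3 AND NOT A3)) AND (A5 AND NOT A3) = max(0, a+b−1) on (0.22, 0.00) = 0.00
  → value = 0.0000
Under standard min/max:
  NOT A3 = 1 − 0.95 = 0.05
  A3 AND NOT A3 = min(a, b) on (0.95, 0.05) = 0.05
  A5 OR (A3 AND NOT A3) = max(a, b) on (0.22, 0.05) = 0.22
  NOT A3 = 1 − 0.95 = 0.05
  A5 AND NOT A3 = min(a, b) on (0.22, 0.05) = 0.05
  (A5 OR (A3 AND NOT A3)) AND (A5 AND NOT A3) = min(a, b) on (0.22, 0.05) = 0.05
  → value = 0.0500
|0.0000 − 0.0500| = 0.050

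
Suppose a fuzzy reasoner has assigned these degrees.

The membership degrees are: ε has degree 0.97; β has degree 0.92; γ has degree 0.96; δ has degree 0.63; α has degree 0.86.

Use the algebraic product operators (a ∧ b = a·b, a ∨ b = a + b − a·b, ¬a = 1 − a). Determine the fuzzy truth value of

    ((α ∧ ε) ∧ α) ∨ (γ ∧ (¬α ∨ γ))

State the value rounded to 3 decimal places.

α ∧ ε = a·b on (0.8600, 0.9700) = 0.8342
(α ∧ ε) ∧ α = a·b on (0.8342, 0.8600) = 0.7174
¬α = 1 − 0.8600 = 0.1400
¬α ∨ γ = a + b − a·b on (0.1400, 0.9600) = 0.9656
γ ∧ (¬α ∨ γ) = a·b on (0.9600, 0.9656) = 0.9270
((α ∧ ε) ∧ α) ∨ (γ ∧ (¬α ∨ γ)) = a + b − a·b on (0.7174, 0.9270) = 0.9794

0.979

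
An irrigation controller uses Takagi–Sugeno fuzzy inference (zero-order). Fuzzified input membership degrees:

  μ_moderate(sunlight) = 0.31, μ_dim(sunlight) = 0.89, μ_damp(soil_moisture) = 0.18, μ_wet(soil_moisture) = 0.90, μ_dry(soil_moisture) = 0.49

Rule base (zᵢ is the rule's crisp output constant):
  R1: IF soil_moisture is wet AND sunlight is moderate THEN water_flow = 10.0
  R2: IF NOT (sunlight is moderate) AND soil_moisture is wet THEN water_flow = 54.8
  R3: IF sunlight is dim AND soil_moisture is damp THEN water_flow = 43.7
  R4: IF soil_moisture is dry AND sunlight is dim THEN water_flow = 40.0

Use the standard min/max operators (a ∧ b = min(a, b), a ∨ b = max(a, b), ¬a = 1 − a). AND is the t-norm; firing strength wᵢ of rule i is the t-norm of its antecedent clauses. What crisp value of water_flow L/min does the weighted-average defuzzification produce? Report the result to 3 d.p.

40.945

R1 (z=10.0): wet=0.90, moderate=0.31; AND[min(a, b)] → w = 0.31
R2 (z=54.8): ¬moderate=1−0.31=0.69, wet=0.90; AND[min(a, b)] → w = 0.69
R3 (z=43.7): dim=0.89, damp=0.18; AND[min(a, b)] → w = 0.18
R4 (z=40.0): dry=0.49, dim=0.89; AND[min(a, b)] → w = 0.49
Weighted average = (0.31·10.0 + 0.69·54.8 + 0.18·43.7 + 0.49·40.0) / (0.31 + 0.69 + 0.18 + 0.49)
  = 68.3780 / 1.6700 = 40.945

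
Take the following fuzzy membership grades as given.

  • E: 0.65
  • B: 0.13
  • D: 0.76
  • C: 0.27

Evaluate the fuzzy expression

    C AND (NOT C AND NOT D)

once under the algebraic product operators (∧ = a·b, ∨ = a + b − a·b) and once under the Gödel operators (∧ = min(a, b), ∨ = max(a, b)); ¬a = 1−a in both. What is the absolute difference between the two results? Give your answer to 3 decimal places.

0.193

Under algebraic product:
  NOT C = 1 − 0.2700 = 0.7300
  NOT D = 1 − 0.7600 = 0.2400
  NOT C AND NOT D = a·b on (0.7300, 0.2400) = 0.1752
  C AND (NOT C AND NOT D) = a·b on (0.2700, 0.1752) = 0.0473
  → value = 0.0473
Under Gödel:
  NOT C = 1 − 0.27 = 0.73
  NOT D = 1 − 0.76 = 0.24
  NOT C AND NOT D = min(a, b) on (0.73, 0.24) = 0.24
  C AND (NOT C AND NOT D) = min(a, b) on (0.27, 0.24) = 0.24
  → value = 0.2400
|0.0473 − 0.2400| = 0.193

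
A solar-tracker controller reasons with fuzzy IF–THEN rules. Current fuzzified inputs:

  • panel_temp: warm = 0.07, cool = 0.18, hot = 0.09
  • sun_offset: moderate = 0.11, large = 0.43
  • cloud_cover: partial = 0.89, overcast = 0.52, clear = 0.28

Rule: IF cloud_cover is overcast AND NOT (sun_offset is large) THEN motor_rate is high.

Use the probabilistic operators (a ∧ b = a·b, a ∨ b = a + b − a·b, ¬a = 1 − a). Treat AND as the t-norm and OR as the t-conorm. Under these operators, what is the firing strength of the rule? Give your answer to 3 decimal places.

firing strength: overcast=0.52, ¬large=1−0.43=0.57; AND[a·b] → w = 0.2964

0.296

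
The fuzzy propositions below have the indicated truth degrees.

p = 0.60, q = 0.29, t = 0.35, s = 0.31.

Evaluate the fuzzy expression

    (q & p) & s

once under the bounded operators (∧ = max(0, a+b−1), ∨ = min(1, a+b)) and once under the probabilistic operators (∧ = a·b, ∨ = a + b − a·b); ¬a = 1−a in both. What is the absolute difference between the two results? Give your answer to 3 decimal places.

0.054

Under bounded:
  q & p = max(0, a+b−1) on (0.29, 0.60) = 0.00
  (q & p) & s = max(0, a+b−1) on (0.00, 0.31) = 0.00
  → value = 0.0000
Under probabilistic:
  q & p = a·b on (0.2900, 0.6000) = 0.1740
  (q & p) & s = a·b on (0.1740, 0.3100) = 0.0539
  → value = 0.0539
|0.0000 − 0.0539| = 0.054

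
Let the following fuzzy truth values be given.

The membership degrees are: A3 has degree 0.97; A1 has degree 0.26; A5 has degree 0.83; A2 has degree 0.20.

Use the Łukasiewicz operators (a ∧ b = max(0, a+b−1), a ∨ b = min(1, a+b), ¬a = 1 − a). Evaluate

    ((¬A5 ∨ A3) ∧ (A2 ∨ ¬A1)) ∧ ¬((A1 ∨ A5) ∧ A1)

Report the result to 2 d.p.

0.68

¬A5 = 1 − 0.83 = 0.17
¬A5 ∨ A3 = min(1, a+b) on (0.17, 0.97) = 1.00
¬A1 = 1 − 0.26 = 0.74
A2 ∨ ¬A1 = min(1, a+b) on (0.20, 0.74) = 0.94
(¬A5 ∨ A3) ∧ (A2 ∨ ¬A1) = max(0, a+b−1) on (1.00, 0.94) = 0.94
A1 ∨ A5 = min(1, a+b) on (0.26, 0.83) = 1.00
(A1 ∨ A5) ∧ A1 = max(0, a+b−1) on (1.00, 0.26) = 0.26
¬((A1 ∨ A5) ∧ A1) = 1 − 0.26 = 0.74
((¬A5 ∨ A3) ∧ (A2 ∨ ¬A1)) ∧ ¬((A1 ∨ A5) ∧ A1) = max(0, a+b−1) on (0.94, 0.74) = 0.68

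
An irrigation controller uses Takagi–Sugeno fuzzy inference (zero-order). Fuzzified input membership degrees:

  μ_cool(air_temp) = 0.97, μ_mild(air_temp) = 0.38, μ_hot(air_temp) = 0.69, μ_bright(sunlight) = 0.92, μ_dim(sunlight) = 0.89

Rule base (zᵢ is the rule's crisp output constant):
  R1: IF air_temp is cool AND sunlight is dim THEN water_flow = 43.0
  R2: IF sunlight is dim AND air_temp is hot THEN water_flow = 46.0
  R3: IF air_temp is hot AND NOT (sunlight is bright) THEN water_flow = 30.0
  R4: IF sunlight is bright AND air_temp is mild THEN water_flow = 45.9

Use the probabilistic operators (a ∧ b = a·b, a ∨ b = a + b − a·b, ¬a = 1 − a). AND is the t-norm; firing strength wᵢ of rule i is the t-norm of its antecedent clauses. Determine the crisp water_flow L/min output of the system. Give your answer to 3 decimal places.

44.136

R1 (z=43.0): cool=0.97, dim=0.89; AND[a·b] → w = 0.8633
R2 (z=46.0): dim=0.89, hot=0.69; AND[a·b] → w = 0.6141
R3 (z=30.0): hot=0.69, ¬bright=1−0.92=0.08; AND[a·b] → w = 0.0552
R4 (z=45.9): bright=0.92, mild=0.38; AND[a·b] → w = 0.3496
Weighted average = (0.8633·43.0 + 0.6141·46.0 + 0.0552·30.0 + 0.3496·45.9) / (0.8633 + 0.6141 + 0.0552 + 0.3496)
  = 83.0731 / 1.8822 = 44.136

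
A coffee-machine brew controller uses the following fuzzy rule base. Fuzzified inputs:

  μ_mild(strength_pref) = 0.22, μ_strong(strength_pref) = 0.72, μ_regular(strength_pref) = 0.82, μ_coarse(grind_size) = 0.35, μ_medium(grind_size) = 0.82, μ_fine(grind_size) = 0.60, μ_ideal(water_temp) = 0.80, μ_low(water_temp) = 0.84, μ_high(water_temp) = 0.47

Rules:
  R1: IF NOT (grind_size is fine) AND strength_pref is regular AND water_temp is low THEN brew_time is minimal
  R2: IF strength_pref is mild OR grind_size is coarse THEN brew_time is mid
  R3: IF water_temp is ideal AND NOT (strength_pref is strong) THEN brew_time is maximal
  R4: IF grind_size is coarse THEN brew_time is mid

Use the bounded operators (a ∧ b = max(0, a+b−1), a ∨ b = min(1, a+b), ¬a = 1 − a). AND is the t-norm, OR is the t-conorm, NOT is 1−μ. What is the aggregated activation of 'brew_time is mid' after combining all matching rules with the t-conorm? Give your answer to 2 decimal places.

0.92

R1: ¬fine=1−0.60=0.40, regular=0.82, low=0.84; AND[max(0, a+b−1)] → w = 0.06
R2: mild=0.22, coarse=0.35; OR[min(1, a+b)] → w = 0.57
R3: ideal=0.80, ¬strong=1−0.72=0.28; AND[max(0, a+b−1)] → w = 0.08
R4: coarse=0.35 → w = 0.35
Rules with consequent 'mid': {R2, R4} → strengths 0.57, 0.35
Aggregate via t-conorm [min(1, a+b)]: 0.92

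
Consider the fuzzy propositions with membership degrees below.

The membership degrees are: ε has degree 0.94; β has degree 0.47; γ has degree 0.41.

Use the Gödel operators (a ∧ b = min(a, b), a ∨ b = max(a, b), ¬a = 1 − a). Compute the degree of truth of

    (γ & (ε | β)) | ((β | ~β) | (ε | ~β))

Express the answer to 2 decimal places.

0.94

ε | β = max(a, b) on (0.94, 0.47) = 0.94
γ & (ε | β) = min(a, b) on (0.41, 0.94) = 0.41
~β = 1 − 0.47 = 0.53
β | ~β = max(a, b) on (0.47, 0.53) = 0.53
~β = 1 − 0.47 = 0.53
ε | ~β = max(a, b) on (0.94, 0.53) = 0.94
(β | ~β) | (ε | ~β) = max(a, b) on (0.53, 0.94) = 0.94
(γ & (ε | β)) | ((β | ~β) | (ε | ~β)) = max(a, b) on (0.41, 0.94) = 0.94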